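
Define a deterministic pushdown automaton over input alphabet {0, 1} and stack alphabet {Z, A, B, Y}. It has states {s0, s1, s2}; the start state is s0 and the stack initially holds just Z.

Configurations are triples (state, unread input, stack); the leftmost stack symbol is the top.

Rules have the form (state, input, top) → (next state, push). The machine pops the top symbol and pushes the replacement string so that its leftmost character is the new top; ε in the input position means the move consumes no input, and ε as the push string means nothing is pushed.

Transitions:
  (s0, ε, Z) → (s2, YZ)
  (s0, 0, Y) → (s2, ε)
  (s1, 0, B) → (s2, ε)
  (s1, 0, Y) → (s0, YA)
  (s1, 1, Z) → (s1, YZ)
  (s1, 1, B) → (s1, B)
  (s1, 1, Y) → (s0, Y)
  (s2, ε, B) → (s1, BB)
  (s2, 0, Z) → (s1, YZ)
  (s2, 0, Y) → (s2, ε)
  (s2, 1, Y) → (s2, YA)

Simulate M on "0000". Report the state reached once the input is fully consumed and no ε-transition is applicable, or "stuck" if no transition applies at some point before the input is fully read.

(s0, 0000, Z) ⊢ (s2, 0000, YZ) ⊢ (s2, 000, Z) ⊢ (s1, 00, YZ) ⊢ (s0, 0, YAZ) ⊢ (s2, ε, AZ)
All input consumed; M is in state s2.

s2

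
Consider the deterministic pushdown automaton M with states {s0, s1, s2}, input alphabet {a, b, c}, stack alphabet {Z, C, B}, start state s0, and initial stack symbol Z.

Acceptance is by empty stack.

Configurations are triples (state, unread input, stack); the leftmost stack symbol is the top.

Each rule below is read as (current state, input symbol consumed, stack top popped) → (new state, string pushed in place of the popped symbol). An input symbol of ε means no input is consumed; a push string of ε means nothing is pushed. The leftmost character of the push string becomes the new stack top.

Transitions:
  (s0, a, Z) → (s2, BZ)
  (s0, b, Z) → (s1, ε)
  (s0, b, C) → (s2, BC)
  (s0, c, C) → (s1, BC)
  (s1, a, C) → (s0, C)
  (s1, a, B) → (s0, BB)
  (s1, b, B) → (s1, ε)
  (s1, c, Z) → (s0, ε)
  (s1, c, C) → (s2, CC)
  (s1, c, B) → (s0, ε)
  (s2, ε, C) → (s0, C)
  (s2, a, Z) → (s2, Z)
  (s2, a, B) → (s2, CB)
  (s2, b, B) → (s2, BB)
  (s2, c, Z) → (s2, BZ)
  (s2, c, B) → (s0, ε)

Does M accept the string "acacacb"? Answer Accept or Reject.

(s0, acacacb, Z)
  read a, top Z: go to s2, push BZ → (s2, cacacb, BZ)
  read c, top B: go to s0, push ε → (s0, acacb, Z)
  read a, top Z: go to s2, push BZ → (s2, cacb, BZ)
  read c, top B: go to s0, push ε → (s0, acb, Z)
  read a, top Z: go to s2, push BZ → (s2, cb, BZ)
  read c, top B: go to s0, push ε → (s0, b, Z)
  read b, top Z: go to s1, push ε → (s1, ε, ε)
All input consumed and the stack is empty.

Accept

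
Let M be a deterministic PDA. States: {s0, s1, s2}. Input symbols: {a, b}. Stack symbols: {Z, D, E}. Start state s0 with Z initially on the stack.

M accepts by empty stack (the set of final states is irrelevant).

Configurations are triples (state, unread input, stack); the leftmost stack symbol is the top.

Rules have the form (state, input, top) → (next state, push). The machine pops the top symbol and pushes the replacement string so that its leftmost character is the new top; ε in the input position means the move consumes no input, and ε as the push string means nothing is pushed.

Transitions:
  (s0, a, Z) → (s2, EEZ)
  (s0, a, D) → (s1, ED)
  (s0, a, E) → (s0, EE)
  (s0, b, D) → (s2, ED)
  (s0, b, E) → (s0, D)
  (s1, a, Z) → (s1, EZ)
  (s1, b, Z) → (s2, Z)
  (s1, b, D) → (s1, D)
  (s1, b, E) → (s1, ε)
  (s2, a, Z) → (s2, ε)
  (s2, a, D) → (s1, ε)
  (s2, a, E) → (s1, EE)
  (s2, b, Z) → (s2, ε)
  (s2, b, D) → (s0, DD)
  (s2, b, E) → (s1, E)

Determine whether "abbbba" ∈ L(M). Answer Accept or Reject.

(s0, abbbba, Z)
  read a, top Z: go to s2, push EEZ → (s2, bbbba, EEZ)
  read b, top E: go to s1, push E → (s1, bbba, EEZ)
  read b, top E: go to s1, push ε → (s1, bba, EZ)
  read b, top E: go to s1, push ε → (s1, ba, Z)
  read b, top Z: go to s2, push Z → (s2, a, Z)
  read a, top Z: go to s2, push ε → (s2, ε, ε)
All input consumed and the stack is empty.

Accept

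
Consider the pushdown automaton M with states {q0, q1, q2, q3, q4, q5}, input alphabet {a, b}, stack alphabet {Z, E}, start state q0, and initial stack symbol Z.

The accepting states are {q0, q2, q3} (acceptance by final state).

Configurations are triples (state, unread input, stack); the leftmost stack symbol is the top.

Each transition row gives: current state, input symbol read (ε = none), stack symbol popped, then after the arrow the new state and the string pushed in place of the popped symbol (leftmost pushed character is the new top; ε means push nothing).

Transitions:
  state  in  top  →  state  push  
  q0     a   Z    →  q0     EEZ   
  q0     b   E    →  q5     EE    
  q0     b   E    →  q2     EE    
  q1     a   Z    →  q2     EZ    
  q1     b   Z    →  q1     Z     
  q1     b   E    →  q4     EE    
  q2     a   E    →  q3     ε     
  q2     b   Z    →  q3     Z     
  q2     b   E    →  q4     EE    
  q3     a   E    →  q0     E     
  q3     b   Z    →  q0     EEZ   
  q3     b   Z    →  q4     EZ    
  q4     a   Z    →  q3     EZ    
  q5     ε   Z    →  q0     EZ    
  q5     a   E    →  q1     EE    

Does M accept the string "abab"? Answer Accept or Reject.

Reject

No computation consumes all input and reaches a final state.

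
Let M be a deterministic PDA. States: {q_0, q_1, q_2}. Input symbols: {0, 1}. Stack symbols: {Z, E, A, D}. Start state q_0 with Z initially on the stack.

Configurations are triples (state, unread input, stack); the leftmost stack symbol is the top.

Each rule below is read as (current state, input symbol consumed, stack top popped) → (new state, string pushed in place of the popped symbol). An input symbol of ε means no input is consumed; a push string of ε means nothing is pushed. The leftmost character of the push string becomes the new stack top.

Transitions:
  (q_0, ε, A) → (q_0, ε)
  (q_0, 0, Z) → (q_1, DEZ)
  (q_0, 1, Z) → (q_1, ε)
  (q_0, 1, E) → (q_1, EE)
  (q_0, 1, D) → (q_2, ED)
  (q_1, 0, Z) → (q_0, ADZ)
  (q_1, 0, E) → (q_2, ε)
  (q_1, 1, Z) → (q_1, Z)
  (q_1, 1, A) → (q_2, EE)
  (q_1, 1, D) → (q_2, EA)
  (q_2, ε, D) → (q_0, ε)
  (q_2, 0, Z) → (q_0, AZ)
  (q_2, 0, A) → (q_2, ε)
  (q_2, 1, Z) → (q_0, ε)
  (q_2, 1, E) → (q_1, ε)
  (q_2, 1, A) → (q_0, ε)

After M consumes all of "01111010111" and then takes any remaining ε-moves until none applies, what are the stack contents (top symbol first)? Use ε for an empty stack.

EAZ

(q_0, 01111010111, Z)
  read 0, top Z: go to q_1, push DEZ → (q_1, 1111010111, DEZ)
  read 1, top D: go to q_2, push EA → (q_2, 111010111, EAEZ)
  read 1, top E: go to q_1, push ε → (q_1, 11010111, AEZ)
  read 1, top A: go to q_2, push EE → (q_2, 1010111, EEEZ)
  read 1, top E: go to q_1, push ε → (q_1, 010111, EEZ)
  read 0, top E: go to q_2, push ε → (q_2, 10111, EZ)
  read 1, top E: go to q_1, push ε → (q_1, 0111, Z)
  read 0, top Z: go to q_0, push ADZ → (q_0, 111, ADZ)
  ε-move, top A: go to q_0, push ε → (q_0, 111, DZ)
  read 1, top D: go to q_2, push ED → (q_2, 11, EDZ)
  read 1, top E: go to q_1, push ε → (q_1, 1, DZ)
  read 1, top D: go to q_2, push EA → (q_2, ε, EAZ)
All input consumed in state q_2 with stack EAZ.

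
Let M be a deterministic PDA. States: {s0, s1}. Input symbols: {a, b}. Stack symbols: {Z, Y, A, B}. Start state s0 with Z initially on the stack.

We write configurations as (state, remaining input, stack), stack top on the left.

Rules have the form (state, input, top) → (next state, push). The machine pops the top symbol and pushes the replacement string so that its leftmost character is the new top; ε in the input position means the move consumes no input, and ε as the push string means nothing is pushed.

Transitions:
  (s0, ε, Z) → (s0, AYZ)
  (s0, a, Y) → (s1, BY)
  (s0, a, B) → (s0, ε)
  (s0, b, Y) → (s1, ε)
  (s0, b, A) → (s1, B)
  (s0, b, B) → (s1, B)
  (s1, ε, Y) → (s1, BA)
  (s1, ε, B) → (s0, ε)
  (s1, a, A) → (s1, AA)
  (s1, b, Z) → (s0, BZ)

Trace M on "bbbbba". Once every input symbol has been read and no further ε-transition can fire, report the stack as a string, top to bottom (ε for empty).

(s0, bbbbba, Z)
  ε-move, top Z: go to s0, push AYZ → (s0, bbbbba, AYZ)
  read b, top A: go to s1, push B → (s1, bbbba, BYZ)
  ε-move, top B: go to s0, push ε → (s0, bbbba, YZ)
  read b, top Y: go to s1, push ε → (s1, bbba, Z)
  read b, top Z: go to s0, push BZ → (s0, bba, BZ)
  read b, top B: go to s1, push B → (s1, ba, BZ)
  ε-move, top B: go to s0, push ε → (s0, ba, Z)
  ε-move, top Z: go to s0, push AYZ → (s0, ba, AYZ)
  read b, top A: go to s1, push B → (s1, a, BYZ)
  ε-move, top B: go to s0, push ε → (s0, a, YZ)
  read a, top Y: go to s1, push BY → (s1, ε, BYZ)
  ε-move, top B: go to s0, push ε → (s0, ε, YZ)
All input consumed in state s0 with stack YZ.

YZ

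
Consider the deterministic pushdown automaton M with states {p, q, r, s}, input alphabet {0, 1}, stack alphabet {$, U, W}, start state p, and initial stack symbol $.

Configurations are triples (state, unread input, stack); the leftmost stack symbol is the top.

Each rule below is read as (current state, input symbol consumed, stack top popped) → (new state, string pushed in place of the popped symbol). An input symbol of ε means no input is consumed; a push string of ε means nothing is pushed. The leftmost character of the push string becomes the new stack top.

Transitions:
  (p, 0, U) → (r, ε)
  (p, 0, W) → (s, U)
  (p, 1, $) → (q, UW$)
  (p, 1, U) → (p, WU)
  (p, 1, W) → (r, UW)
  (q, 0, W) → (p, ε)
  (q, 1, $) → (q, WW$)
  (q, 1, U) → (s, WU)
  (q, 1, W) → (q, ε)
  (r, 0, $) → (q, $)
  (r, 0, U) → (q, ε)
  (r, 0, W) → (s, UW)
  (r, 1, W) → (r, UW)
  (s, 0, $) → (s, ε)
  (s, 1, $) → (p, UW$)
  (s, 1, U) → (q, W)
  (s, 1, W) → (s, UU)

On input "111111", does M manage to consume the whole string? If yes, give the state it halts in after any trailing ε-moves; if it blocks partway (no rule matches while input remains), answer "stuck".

s

(p, 111111, $)
  read 1, top $: go to q, push UW$ → (q, 11111, UW$)
  read 1, top U: go to s, push WU → (s, 1111, WUW$)
  read 1, top W: go to s, push UU → (s, 111, UUUW$)
  read 1, top U: go to q, push W → (q, 11, WUUW$)
  read 1, top W: go to q, push ε → (q, 1, UUW$)
  read 1, top U: go to s, push WU → (s, ε, WUUW$)
All input consumed; M is in state s.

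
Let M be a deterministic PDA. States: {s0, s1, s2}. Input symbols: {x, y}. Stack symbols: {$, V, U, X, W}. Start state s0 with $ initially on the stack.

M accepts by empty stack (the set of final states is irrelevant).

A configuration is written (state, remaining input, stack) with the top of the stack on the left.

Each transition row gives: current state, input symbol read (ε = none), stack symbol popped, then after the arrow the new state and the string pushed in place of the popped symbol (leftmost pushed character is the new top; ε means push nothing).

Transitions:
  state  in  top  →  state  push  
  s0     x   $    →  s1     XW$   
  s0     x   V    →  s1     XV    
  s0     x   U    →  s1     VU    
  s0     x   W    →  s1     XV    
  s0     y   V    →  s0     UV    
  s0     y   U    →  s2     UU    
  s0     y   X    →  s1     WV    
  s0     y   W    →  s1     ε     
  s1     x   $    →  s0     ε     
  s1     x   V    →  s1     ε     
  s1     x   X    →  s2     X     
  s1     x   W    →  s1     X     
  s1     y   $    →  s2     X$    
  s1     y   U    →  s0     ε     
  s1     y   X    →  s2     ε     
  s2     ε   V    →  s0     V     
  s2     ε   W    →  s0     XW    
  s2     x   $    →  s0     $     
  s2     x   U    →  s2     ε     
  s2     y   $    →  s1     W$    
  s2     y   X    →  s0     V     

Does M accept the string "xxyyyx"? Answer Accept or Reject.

Reject

(s0, xxyyyx, $) ⊢ (s1, xyyyx, XW$) ⊢ (s2, yyyx, XW$) ⊢ (s0, yyx, VW$) ⊢ (s0, yx, UVW$) ⊢ (s2, x, UUVW$) ⊢ (s2, ε, UVW$)
All input consumed; stack is UVW$, not empty, and no further ε-move applies.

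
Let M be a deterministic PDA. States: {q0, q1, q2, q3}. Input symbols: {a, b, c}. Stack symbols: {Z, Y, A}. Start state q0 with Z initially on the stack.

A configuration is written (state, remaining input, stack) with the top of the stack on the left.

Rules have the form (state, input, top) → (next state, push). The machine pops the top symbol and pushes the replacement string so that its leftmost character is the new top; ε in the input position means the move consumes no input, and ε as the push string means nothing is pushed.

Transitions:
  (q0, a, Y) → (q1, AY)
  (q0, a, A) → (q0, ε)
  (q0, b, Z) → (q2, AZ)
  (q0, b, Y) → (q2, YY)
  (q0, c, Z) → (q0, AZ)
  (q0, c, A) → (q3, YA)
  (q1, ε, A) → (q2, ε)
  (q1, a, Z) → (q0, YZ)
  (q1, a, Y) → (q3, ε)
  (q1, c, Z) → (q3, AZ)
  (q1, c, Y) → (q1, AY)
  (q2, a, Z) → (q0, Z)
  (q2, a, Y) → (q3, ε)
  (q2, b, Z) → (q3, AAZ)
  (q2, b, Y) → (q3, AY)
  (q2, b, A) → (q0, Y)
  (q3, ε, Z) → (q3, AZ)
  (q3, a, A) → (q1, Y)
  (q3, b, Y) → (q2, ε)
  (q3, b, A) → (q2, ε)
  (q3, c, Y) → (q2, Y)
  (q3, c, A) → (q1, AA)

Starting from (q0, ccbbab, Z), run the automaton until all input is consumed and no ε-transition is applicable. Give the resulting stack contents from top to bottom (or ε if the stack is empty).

AYZ

(q0, ccbbab, Z) ⊢ (q0, cbbab, AZ) ⊢ (q3, bbab, YAZ) ⊢ (q2, bab, AZ) ⊢ (q0, ab, YZ) ⊢ (q1, b, AYZ) ⊢ (q2, b, YZ) ⊢ (q3, ε, AYZ)
All input consumed in state q3 with stack AYZ.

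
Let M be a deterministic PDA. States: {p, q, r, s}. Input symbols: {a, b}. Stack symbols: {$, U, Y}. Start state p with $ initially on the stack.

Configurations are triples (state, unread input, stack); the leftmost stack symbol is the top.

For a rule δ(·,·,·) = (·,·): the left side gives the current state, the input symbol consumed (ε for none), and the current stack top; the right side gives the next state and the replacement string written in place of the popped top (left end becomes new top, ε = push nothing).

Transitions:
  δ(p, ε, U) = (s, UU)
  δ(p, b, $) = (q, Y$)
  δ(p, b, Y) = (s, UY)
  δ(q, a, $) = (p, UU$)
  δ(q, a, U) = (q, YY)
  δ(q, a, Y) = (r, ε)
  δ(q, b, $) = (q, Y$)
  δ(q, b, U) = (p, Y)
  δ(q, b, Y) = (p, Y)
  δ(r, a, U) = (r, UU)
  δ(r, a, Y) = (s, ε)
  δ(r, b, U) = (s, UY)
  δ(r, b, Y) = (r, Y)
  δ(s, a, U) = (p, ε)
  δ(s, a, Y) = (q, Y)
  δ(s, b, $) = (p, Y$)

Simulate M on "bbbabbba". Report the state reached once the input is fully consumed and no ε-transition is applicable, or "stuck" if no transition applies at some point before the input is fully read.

(p, bbbabbba, $)
  read b, top $: go to q, push Y$ → (q, bbabbba, Y$)
  read b, top Y: go to p, push Y → (p, babbba, Y$)
  read b, top Y: go to s, push UY → (s, abbba, UY$)
  read a, top U: go to p, push ε → (p, bbba, Y$)
  read b, top Y: go to s, push UY → (s, bba, UY$)
No transition for (s, b, top U); M blocks with input bba remaining.

stuck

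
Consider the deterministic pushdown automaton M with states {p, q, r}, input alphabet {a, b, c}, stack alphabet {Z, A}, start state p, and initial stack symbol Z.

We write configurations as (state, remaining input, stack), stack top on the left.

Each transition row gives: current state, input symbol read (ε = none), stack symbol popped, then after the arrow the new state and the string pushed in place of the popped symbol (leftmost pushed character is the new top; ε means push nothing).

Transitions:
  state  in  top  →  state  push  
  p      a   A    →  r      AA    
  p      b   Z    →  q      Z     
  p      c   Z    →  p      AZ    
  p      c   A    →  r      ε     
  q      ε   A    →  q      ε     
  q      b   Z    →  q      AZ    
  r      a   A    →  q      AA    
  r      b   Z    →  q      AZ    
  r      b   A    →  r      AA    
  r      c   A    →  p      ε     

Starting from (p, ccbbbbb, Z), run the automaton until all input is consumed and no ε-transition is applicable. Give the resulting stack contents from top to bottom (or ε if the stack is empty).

(p, ccbbbbb, Z) ⊢ (p, cbbbbb, AZ) ⊢ (r, bbbbb, Z) ⊢ (q, bbbb, AZ) ⊢ (q, bbbb, Z) ⊢ (q, bbb, AZ) ⊢ (q, bbb, Z) ⊢ (q, bb, AZ) ⊢ (q, bb, Z) ⊢ (q, b, AZ) ⊢ (q, b, Z) ⊢ (q, ε, AZ) ⊢ (q, ε, Z)
All input consumed in state q with stack Z.

Z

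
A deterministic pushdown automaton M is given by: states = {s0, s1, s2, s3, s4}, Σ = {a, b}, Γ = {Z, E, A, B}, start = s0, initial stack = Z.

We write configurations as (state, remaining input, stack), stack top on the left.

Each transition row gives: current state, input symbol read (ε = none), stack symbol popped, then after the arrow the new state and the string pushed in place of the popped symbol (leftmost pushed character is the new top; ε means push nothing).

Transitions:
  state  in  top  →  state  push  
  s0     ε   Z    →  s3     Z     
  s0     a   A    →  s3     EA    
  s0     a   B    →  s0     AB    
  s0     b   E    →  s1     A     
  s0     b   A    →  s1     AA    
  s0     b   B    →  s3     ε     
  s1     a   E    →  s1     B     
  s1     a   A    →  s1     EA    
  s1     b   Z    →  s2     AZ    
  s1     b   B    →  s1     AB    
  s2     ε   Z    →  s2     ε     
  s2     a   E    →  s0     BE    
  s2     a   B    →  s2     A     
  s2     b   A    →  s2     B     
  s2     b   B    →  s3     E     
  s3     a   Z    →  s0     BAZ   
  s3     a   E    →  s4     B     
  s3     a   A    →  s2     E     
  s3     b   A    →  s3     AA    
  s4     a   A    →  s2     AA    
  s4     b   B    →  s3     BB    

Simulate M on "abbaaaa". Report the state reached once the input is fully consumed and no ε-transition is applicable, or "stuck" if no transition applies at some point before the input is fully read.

(s0, abbaaaa, Z)
  ε-move, top Z: go to s3, push Z → (s3, abbaaaa, Z)
  read a, top Z: go to s0, push BAZ → (s0, bbaaaa, BAZ)
  read b, top B: go to s3, push ε → (s3, baaaa, AZ)
  read b, top A: go to s3, push AA → (s3, aaaa, AAZ)
  read a, top A: go to s2, push E → (s2, aaa, EAZ)
  read a, top E: go to s0, push BE → (s0, aa, BEAZ)
  read a, top B: go to s0, push AB → (s0, a, ABEAZ)
  read a, top A: go to s3, push EA → (s3, ε, EABEAZ)
All input consumed; M is in state s3.

s3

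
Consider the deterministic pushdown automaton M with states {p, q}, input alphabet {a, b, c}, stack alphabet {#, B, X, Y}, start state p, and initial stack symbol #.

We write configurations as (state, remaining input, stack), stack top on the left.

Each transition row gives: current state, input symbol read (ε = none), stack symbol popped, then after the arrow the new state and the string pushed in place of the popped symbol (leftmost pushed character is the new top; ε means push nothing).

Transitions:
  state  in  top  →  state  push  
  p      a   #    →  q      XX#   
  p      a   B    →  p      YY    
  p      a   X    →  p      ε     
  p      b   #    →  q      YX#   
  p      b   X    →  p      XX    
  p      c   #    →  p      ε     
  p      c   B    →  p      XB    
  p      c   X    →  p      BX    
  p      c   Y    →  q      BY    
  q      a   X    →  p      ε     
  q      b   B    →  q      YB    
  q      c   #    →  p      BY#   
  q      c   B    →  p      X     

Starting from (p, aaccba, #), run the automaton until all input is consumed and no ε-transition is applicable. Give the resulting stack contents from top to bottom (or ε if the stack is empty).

XBX#

(p, aaccba, #)
  read a, top #: go to q, push XX# → (q, accba, XX#)
  read a, top X: go to p, push ε → (p, ccba, X#)
  read c, top X: go to p, push BX → (p, cba, BX#)
  read c, top B: go to p, push XB → (p, ba, XBX#)
  read b, top X: go to p, push XX → (p, a, XXBX#)
  read a, top X: go to p, push ε → (p, ε, XBX#)
All input consumed in state p with stack XBX#.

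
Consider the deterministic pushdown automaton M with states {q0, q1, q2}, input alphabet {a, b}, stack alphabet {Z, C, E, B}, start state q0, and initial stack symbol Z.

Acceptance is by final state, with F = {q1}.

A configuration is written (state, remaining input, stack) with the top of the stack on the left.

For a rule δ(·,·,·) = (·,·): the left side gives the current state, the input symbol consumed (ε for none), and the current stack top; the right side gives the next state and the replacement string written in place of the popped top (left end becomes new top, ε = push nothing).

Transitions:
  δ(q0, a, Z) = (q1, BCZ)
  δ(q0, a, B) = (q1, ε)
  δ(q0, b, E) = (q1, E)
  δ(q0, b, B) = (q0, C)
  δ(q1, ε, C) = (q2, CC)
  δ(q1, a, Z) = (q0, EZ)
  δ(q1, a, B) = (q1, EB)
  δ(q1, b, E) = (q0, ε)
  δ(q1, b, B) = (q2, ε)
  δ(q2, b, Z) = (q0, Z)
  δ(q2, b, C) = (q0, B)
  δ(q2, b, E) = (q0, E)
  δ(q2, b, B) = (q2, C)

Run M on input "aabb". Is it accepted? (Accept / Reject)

(q0, aabb, Z)
  read a, top Z: go to q1, push BCZ → (q1, abb, BCZ)
  read a, top B: go to q1, push EB → (q1, bb, EBCZ)
  read b, top E: go to q0, push ε → (q0, b, BCZ)
  read b, top B: go to q0, push C → (q0, ε, CCZ)
All input consumed; state q0 ∉ F and no further ε-move applies.

Reject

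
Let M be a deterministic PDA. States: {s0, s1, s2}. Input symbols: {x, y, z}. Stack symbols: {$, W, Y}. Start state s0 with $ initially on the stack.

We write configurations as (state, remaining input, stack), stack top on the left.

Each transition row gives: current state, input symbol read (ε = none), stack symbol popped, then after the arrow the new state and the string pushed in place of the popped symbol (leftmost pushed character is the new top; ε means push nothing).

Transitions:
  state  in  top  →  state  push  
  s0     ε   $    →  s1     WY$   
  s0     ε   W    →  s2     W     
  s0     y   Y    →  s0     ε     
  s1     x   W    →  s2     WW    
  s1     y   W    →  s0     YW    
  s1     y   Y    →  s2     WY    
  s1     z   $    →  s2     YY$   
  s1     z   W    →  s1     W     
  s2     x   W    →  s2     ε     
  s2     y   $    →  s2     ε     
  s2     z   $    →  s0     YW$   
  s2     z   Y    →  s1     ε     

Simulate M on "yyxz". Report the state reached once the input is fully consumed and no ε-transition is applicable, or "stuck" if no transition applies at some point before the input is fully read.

s1

(s0, yyxz, $)
  ε-move, top $: go to s1, push WY$ → (s1, yyxz, WY$)
  read y, top W: go to s0, push YW → (s0, yxz, YWY$)
  read y, top Y: go to s0, push ε → (s0, xz, WY$)
  ε-move, top W: go to s2, push W → (s2, xz, WY$)
  read x, top W: go to s2, push ε → (s2, z, Y$)
  read z, top Y: go to s1, push ε → (s1, ε, $)
All input consumed; M is in state s1.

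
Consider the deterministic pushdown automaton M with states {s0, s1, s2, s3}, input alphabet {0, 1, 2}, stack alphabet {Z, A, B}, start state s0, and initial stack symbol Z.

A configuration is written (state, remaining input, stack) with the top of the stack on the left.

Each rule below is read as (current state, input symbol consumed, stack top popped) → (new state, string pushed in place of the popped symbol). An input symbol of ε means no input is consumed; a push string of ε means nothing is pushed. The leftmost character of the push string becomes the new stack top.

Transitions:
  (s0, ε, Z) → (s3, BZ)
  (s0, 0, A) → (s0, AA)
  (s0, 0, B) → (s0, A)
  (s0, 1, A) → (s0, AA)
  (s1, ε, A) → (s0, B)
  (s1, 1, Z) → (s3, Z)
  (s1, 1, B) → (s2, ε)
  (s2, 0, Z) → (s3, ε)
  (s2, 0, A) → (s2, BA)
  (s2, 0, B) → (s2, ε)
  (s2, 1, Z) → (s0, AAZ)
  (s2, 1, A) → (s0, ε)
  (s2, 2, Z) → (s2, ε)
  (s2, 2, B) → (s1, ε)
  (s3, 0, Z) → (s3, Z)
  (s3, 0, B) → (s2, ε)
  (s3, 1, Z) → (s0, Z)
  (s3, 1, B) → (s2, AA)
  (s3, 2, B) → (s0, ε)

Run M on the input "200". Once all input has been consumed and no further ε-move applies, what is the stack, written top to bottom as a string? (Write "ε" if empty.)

ε

(s0, 200, Z) ⊢ (s3, 200, BZ) ⊢ (s0, 00, Z) ⊢ (s3, 00, BZ) ⊢ (s2, 0, Z) ⊢ (s3, ε, ε)
All input consumed in state s3 with stack ε.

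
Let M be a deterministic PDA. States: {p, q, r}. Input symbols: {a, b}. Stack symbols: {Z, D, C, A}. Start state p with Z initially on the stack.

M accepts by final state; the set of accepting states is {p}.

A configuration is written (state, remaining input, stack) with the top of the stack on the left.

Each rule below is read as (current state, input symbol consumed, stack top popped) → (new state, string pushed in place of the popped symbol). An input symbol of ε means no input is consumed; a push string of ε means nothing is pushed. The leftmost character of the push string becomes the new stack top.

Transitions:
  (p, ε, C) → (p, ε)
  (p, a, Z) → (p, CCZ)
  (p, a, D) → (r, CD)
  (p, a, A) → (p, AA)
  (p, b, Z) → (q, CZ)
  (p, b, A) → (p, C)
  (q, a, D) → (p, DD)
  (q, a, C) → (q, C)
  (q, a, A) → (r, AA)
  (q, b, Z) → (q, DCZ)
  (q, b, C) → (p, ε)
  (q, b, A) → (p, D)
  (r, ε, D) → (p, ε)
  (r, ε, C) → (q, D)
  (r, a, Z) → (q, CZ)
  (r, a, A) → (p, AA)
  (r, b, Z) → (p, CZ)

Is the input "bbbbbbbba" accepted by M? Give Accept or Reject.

Accept

(p, bbbbbbbba, Z)
  read b, top Z: go to q, push CZ → (q, bbbbbbba, CZ)
  read b, top C: go to p, push ε → (p, bbbbbba, Z)
  read b, top Z: go to q, push CZ → (q, bbbbba, CZ)
  read b, top C: go to p, push ε → (p, bbbba, Z)
  read b, top Z: go to q, push CZ → (q, bbba, CZ)
  read b, top C: go to p, push ε → (p, bba, Z)
  read b, top Z: go to q, push CZ → (q, ba, CZ)
  read b, top C: go to p, push ε → (p, a, Z)
  read a, top Z: go to p, push CCZ → (p, ε, CCZ)
All input consumed; state p ∈ F.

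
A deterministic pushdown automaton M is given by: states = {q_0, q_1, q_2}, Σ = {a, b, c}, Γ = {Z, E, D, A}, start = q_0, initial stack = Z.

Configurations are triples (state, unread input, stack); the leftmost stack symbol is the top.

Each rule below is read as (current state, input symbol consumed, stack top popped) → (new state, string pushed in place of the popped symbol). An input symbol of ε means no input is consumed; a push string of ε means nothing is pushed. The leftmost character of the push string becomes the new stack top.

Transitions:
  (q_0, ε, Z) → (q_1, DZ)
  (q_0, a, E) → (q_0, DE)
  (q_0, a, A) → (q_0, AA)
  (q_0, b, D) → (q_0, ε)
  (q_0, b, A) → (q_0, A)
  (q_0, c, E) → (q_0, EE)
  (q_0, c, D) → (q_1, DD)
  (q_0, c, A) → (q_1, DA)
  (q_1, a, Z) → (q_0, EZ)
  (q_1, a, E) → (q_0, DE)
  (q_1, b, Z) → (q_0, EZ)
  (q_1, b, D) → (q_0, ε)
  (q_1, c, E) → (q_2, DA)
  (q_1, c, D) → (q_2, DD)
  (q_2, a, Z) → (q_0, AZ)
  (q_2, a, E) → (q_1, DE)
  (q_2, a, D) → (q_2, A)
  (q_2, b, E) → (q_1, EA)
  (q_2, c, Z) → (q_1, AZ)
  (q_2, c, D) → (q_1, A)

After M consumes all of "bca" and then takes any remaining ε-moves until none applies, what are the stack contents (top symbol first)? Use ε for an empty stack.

ADZ

(q_0, bca, Z)
  ε-move, top Z: go to q_1, push DZ → (q_1, bca, DZ)
  read b, top D: go to q_0, push ε → (q_0, ca, Z)
  ε-move, top Z: go to q_1, push DZ → (q_1, ca, DZ)
  read c, top D: go to q_2, push DD → (q_2, a, DDZ)
  read a, top D: go to q_2, push A → (q_2, ε, ADZ)
All input consumed in state q_2 with stack ADZ.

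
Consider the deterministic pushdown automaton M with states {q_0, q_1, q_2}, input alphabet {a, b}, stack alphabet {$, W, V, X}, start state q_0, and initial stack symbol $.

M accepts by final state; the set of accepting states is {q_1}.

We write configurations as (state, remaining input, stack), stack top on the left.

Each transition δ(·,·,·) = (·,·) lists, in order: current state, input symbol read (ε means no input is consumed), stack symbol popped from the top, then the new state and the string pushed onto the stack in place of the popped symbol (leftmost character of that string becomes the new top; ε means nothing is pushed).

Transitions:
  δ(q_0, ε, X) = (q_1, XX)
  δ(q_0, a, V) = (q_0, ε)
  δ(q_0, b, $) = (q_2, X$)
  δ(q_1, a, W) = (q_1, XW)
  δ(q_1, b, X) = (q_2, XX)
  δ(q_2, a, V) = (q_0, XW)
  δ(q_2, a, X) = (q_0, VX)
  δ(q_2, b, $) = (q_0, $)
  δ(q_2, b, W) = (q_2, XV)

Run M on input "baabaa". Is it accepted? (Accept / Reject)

(q_0, baabaa, $)
  read b, top $: go to q_2, push X$ → (q_2, aabaa, X$)
  read a, top X: go to q_0, push VX → (q_0, abaa, VX$)
  read a, top V: go to q_0, push ε → (q_0, baa, X$)
  ε-move, top X: go to q_1, push XX → (q_1, baa, XX$)
  read b, top X: go to q_2, push XX → (q_2, aa, XXX$)
  read a, top X: go to q_0, push VX → (q_0, a, VXXX$)
  read a, top V: go to q_0, push ε → (q_0, ε, XXX$)
  ε-move, top X: go to q_1, push XX → (q_1, ε, XXXX$)
All input consumed; state q_1 ∈ F.

Accept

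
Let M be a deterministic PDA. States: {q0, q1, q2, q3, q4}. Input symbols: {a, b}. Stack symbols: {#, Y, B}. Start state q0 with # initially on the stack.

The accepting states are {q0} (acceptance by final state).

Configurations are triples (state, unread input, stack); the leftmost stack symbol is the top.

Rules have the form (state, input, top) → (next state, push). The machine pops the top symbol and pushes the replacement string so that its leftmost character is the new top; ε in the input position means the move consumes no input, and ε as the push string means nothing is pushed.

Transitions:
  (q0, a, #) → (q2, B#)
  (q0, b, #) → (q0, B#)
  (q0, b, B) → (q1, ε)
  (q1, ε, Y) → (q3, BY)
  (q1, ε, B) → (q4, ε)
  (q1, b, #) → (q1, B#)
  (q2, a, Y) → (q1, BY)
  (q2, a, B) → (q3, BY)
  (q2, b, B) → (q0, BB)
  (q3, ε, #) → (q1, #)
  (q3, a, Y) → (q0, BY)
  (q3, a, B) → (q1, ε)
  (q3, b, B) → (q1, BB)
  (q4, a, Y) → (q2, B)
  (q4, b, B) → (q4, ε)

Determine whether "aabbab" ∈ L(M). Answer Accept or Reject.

Accept

(q0, aabbab, #) ⊢ (q2, abbab, B#) ⊢ (q3, bbab, BY#) ⊢ (q1, bab, BBY#) ⊢ (q4, bab, BY#) ⊢ (q4, ab, Y#) ⊢ (q2, b, B#) ⊢ (q0, ε, BB#)
All input consumed; state q0 ∈ F.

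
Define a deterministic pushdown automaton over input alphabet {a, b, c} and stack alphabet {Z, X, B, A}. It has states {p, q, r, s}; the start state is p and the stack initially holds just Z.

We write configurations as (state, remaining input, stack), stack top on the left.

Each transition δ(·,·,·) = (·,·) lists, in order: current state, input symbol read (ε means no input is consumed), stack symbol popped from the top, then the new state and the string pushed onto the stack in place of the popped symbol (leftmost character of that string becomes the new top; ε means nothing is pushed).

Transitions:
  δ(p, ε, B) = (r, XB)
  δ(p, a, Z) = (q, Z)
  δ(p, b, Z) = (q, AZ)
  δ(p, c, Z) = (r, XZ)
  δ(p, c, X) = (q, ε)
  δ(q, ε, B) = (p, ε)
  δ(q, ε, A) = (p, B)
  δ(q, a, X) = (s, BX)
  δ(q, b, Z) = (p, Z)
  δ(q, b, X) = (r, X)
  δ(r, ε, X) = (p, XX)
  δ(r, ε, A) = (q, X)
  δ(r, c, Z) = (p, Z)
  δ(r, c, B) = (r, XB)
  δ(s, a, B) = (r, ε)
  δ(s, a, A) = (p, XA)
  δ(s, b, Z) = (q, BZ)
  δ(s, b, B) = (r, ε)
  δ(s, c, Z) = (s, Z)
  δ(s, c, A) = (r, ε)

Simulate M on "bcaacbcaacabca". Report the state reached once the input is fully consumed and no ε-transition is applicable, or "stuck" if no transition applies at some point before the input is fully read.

s

(p, bcaacbcaacabca, Z)
  read b, top Z: go to q, push AZ → (q, caacbcaacabca, AZ)
  ε-move, top A: go to p, push B → (p, caacbcaacabca, BZ)
  ε-move, top B: go to r, push XB → (r, caacbcaacabca, XBZ)
  ε-move, top X: go to p, push XX → (p, caacbcaacabca, XXBZ)
  read c, top X: go to q, push ε → (q, aacbcaacabca, XBZ)
  read a, top X: go to s, push BX → (s, acbcaacabca, BXBZ)
  read a, top B: go to r, push ε → (r, cbcaacabca, XBZ)
  ε-move, top X: go to p, push XX → (p, cbcaacabca, XXBZ)
  read c, top X: go to q, push ε → (q, bcaacabca, XBZ)
  read b, top X: go to r, push X → (r, caacabca, XBZ)
  ε-move, top X: go to p, push XX → (p, caacabca, XXBZ)
  read c, top X: go to q, push ε → (q, aacabca, XBZ)
  read a, top X: go to s, push BX → (s, acabca, BXBZ)
  read a, top B: go to r, push ε → (r, cabca, XBZ)
  ε-move, top X: go to p, push XX → (p, cabca, XXBZ)
  read c, top X: go to q, push ε → (q, abca, XBZ)
  read a, top X: go to s, push BX → (s, bca, BXBZ)
  read b, top B: go to r, push ε → (r, ca, XBZ)
  ε-move, top X: go to p, push XX → (p, ca, XXBZ)
  read c, top X: go to q, push ε → (q, a, XBZ)
  read a, top X: go to s, push BX → (s, ε, BXBZ)
All input consumed; M is in state s.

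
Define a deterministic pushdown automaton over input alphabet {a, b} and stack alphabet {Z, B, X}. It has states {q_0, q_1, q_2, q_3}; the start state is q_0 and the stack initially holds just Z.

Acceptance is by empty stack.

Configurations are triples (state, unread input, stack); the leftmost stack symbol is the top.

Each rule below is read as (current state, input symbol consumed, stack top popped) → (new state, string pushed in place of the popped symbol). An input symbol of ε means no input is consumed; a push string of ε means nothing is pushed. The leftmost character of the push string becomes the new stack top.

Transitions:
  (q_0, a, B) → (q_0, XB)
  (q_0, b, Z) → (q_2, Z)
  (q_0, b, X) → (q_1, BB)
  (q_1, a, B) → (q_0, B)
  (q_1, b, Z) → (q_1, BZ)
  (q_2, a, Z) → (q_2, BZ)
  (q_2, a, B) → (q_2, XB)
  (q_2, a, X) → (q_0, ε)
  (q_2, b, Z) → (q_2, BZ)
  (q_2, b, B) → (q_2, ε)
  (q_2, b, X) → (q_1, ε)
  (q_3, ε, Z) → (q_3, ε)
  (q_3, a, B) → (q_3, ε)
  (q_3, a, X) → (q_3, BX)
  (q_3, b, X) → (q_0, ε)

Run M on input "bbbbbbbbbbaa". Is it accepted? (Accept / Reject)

(q_0, bbbbbbbbbbaa, Z)
  read b, top Z: go to q_2, push Z → (q_2, bbbbbbbbbaa, Z)
  read b, top Z: go to q_2, push BZ → (q_2, bbbbbbbbaa, BZ)
  read b, top B: go to q_2, push ε → (q_2, bbbbbbbaa, Z)
  read b, top Z: go to q_2, push BZ → (q_2, bbbbbbaa, BZ)
  read b, top B: go to q_2, push ε → (q_2, bbbbbaa, Z)
  read b, top Z: go to q_2, push BZ → (q_2, bbbbaa, BZ)
  read b, top B: go to q_2, push ε → (q_2, bbbaa, Z)
  read b, top Z: go to q_2, push BZ → (q_2, bbaa, BZ)
  read b, top B: go to q_2, push ε → (q_2, baa, Z)
  read b, top Z: go to q_2, push BZ → (q_2, aa, BZ)
  read a, top B: go to q_2, push XB → (q_2, a, XBZ)
  read a, top X: go to q_0, push ε → (q_0, ε, BZ)
All input consumed; stack is BZ, not empty, and no further ε-move applies.

Reject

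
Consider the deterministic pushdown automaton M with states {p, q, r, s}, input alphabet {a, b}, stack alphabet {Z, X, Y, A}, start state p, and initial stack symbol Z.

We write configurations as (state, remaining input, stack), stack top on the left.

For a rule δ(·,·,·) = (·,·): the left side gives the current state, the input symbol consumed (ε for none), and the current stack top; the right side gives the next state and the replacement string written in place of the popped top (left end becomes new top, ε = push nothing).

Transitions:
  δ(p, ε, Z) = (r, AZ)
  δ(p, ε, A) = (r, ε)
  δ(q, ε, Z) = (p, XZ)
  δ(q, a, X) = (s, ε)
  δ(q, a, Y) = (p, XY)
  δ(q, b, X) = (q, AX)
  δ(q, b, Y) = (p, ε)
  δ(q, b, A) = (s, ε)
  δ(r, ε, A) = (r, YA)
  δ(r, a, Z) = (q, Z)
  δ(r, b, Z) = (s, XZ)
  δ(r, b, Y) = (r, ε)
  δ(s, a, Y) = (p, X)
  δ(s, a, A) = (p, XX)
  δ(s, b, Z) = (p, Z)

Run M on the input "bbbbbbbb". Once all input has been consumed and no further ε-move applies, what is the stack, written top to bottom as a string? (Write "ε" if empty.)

YAZ

(p, bbbbbbbb, Z)
  ε-move, top Z: go to r, push AZ → (r, bbbbbbbb, AZ)
  ε-move, top A: go to r, push YA → (r, bbbbbbbb, YAZ)
  read b, top Y: go to r, push ε → (r, bbbbbbb, AZ)
  ε-move, top A: go to r, push YA → (r, bbbbbbb, YAZ)
  read b, top Y: go to r, push ε → (r, bbbbbb, AZ)
  ε-move, top A: go to r, push YA → (r, bbbbbb, YAZ)
  read b, top Y: go to r, push ε → (r, bbbbb, AZ)
  ε-move, top A: go to r, push YA → (r, bbbbb, YAZ)
  read b, top Y: go to r, push ε → (r, bbbb, AZ)
  ε-move, top A: go to r, push YA → (r, bbbb, YAZ)
  read b, top Y: go to r, push ε → (r, bbb, AZ)
  ε-move, top A: go to r, push YA → (r, bbb, YAZ)
  read b, top Y: go to r, push ε → (r, bb, AZ)
  ε-move, top A: go to r, push YA → (r, bb, YAZ)
  read b, top Y: go to r, push ε → (r, b, AZ)
  ε-move, top A: go to r, push YA → (r, b, YAZ)
  read b, top Y: go to r, push ε → (r, ε, AZ)
  ε-move, top A: go to r, push YA → (r, ε, YAZ)
All input consumed in state r with stack YAZ.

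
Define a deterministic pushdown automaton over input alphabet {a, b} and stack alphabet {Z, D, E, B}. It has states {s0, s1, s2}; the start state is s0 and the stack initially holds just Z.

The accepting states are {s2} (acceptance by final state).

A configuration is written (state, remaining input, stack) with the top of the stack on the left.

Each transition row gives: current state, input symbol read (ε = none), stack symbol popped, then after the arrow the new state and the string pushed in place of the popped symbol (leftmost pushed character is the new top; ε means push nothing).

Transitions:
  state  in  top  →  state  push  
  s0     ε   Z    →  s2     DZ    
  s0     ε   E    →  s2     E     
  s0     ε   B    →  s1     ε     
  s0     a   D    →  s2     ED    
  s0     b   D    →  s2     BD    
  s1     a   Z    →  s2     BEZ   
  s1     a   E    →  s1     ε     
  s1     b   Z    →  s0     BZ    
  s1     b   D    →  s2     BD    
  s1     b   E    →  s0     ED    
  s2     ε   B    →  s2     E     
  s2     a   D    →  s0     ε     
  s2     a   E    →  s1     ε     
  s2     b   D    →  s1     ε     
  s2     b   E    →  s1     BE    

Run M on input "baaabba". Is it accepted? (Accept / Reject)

(s0, baaabba, Z)
  ε-move, top Z: go to s2, push DZ → (s2, baaabba, DZ)
  read b, top D: go to s1, push ε → (s1, aaabba, Z)
  read a, top Z: go to s2, push BEZ → (s2, aabba, BEZ)
  ε-move, top B: go to s2, push E → (s2, aabba, EEZ)
  read a, top E: go to s1, push ε → (s1, abba, EZ)
  read a, top E: go to s1, push ε → (s1, bba, Z)
  read b, top Z: go to s0, push BZ → (s0, ba, BZ)
  ε-move, top B: go to s1, push ε → (s1, ba, Z)
  read b, top Z: go to s0, push BZ → (s0, a, BZ)
  ε-move, top B: go to s1, push ε → (s1, a, Z)
  read a, top Z: go to s2, push BEZ → (s2, ε, BEZ)
All input consumed; state s2 ∈ F.

Accept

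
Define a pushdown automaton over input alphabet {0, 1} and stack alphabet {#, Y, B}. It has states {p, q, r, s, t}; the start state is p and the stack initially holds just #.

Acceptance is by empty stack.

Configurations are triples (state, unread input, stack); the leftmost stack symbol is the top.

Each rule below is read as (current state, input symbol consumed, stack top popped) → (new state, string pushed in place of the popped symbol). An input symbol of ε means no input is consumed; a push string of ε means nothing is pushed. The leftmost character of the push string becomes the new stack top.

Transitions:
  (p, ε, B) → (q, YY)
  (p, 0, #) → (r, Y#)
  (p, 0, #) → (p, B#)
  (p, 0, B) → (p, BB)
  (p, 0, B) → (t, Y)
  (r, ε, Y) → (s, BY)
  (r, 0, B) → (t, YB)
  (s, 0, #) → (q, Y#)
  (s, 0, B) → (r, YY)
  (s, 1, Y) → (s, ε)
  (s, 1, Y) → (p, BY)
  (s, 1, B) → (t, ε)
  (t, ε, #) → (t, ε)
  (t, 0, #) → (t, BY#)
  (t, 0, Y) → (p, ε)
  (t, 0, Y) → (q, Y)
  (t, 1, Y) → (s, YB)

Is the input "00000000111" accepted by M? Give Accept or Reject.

One accepting computation: (p, 00000000111, #) ⊢ (p, 0000000111, B#) ⊢ (p, 000000111, BB#) ⊢ (p, 00000111, BBB#) ⊢ (t, 0000111, YBB#) ⊢ (p, 000111, BB#) ⊢ (t, 00111, YB#) ⊢ (p, 0111, B#) ⊢ (t, 111, Y#) ⊢ (s, 11, YB#) ⊢ (s, 1, B#) ⊢ (t, ε, #) ⊢ (t, ε, ε)
All input consumed and the stack is empty.

Accept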